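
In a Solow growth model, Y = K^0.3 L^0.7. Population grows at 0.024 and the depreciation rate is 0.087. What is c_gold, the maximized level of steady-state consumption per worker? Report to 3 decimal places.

The effective depreciation rate is n + δ = 0.024 + 0.087 = 0.111.
Setting f'(k) = n+δ gives 0.3·k^(0.3−1) = 0.111, hence k_gold = (0.3/0.111)^(1/0.7) ≈ 4.1386.
y_gold = 4.1386^0.3 ≈ 1.5313.
c_gold = y_gold − (n+δ)·k_gold = 1.5313 − 0.111·4.1386 ≈ 1.0719.

c_gold ≈ 1.072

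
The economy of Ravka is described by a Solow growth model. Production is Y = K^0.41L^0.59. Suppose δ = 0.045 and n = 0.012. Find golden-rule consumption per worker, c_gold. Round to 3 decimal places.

The effective depreciation rate is n + δ = 0.012 + 0.045 = 0.057.
At the golden rule the marginal product of capital equals n+δ: 0.41·k^(0.41−1) = 0.057. Solving, k_gold = (0.41/0.057)^(1/0.59) ≈ 28.3392.
y_gold = 28.3392^0.41 ≈ 3.9398.
c_gold = y_gold − (n+δ)·k_gold = 3.9398 − 0.057·28.3392 ≈ 2.3245.

c_gold ≈ 2.325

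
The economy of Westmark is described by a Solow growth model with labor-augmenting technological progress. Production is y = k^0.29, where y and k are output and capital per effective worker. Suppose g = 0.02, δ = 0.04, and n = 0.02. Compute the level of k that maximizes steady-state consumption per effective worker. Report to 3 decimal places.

n + g + δ = 0.02 + 0.02 + 0.04 = 0.08.
Maximizing c = f(k) − (n+g+δ)·k gives f'(k) = n+g+δ, i.e. 0.29·k^(0.29−1) = 0.08, so k_gold = (0.29/0.08)^(1/0.71) ≈ 6.1342.

k_gold ≈ 6.134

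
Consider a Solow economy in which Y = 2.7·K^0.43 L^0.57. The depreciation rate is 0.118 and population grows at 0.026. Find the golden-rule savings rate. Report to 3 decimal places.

s_gold = 0.430

Break-even investment rate: n + δ = 0.026 + 0.118 = 0.144.
At the golden rule MPK = n+δ, and in any Cobb-Douglas steady state s = (n+δ)·k/y = MPK·k/y = capital's share 0.43.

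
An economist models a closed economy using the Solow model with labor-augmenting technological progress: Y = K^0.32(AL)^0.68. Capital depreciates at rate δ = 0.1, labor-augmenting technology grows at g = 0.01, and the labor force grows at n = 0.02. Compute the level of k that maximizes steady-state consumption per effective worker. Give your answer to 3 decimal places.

k_gold ≈ 3.761

Break-even investment rate: n + g + δ = 0.02 + 0.01 + 0.1 = 0.13.
At the golden rule the marginal product of capital equals n+g+δ: 0.32·k^(0.32−1) = 0.13. Solving, k_gold = (0.32/0.13)^(1/0.68) ≈ 3.7610.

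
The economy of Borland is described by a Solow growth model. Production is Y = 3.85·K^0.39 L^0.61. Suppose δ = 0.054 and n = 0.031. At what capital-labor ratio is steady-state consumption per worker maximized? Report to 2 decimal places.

The effective depreciation rate is n + δ = 0.031 + 0.054 = 0.085.
Setting f'(k) = n+δ gives 0.39·3.85·k^(0.39−1) = 0.085, hence k_gold = (0.39·3.85/0.085)^(1/0.61) ≈ 110.7737.

k_gold ≈ 110.77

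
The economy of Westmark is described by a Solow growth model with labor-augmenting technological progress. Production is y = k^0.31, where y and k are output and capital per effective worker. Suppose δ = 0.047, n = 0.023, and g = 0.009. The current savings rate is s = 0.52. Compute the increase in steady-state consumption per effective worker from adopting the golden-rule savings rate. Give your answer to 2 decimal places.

Δc ≈ 0.16

n + g + δ = 0.023 + 0.009 + 0.047 = 0.079.
Current steady state (s = 0.52): k* = (0.52/0.079)^(1/0.69) ≈ 15.3480, y* = 15.3480^0.31 ≈ 2.3317, c* = (1−0.52)·2.3317 ≈ 1.1192.
Maximizing c = f(k) − (n+g+δ)·k gives f'(k) = n+g+δ, i.e. 0.31·k^(0.31−1) = 0.079, so k_gold = (0.31/0.079)^(1/0.69) ≈ 7.2525.
y_gold = 7.2525^0.31 ≈ 1.8482, c_gold = y_gold − 0.079·k_gold ≈ 1.2753.
Gain: Δc = 1.2753 − 1.1192 ≈ 0.1560.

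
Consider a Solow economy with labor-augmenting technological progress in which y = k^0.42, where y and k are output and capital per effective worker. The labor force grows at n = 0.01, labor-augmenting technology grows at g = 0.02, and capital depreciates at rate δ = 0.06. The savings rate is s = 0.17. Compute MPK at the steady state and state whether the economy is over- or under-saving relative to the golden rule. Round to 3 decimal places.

Capital per effective worker breaks even when investment replaces (n + g + δ)·k; here n + g + δ = 0.09.
Steady-state k*: s·k^0.42 = 0.09·k gives k* = (0.17/0.09)^(1/0.58) ≈ 2.9938.
MPK = 0.42·2.9938^(-0.58) ≈ 0.2224.
MPK > n+g+δ = 0.09, so the economy is dynamically efficient (under-saving).

under-saving; MPK ≈ 0.222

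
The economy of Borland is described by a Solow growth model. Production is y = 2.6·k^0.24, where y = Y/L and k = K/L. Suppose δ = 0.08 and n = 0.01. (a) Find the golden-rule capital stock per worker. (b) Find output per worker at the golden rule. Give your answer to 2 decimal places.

(a) k_gold ≈ 12.78; (b) y_gold ≈ 4.79

n + δ = 0.01 + 0.08 = 0.09.
Golden rule sets MPK = n+δ: 0.24·2.6·k^(0.24−1) = 0.09, so k_gold = (0.24·2.6/0.09)^(1/0.76) ≈ 12.7792.
y_gold = 2.6·12.7792^0.24 ≈ 4.7922.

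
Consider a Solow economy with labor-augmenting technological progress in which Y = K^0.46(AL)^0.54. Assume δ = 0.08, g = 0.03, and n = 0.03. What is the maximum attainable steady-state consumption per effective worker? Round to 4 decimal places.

n + g + δ = 0.03 + 0.03 + 0.08 = 0.14.
Golden rule sets MPK = n+g+δ: 0.46·k^(0.46−1) = 0.14, so k_gold = (0.46/0.14)^(1/0.54) ≈ 9.0515.
y_gold = 9.0515^0.46 ≈ 2.7548.
c_gold = y_gold − (n+g+δ)·k_gold = 2.7548 − 0.14·9.0515 ≈ 1.4876.

c_gold ≈ 1.4876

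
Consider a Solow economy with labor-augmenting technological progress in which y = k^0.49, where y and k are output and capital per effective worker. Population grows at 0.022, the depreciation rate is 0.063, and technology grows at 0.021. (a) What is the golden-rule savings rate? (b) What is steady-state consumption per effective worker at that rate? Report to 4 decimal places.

The effective depreciation rate is n + g + δ = 0.022 + 0.021 + 0.063 = 0.106.
For Cobb-Douglas, s_gold equals capital's share: s_gold = 0.49.
Maximizing c = f(k) − (n+g+δ)·k gives f'(k) = n+g+δ, i.e. 0.49·k^(0.49−1) = 0.106, so k_gold = (0.49/0.106)^(1/0.51) ≈ 20.1236.
y_gold = 20.1236^0.49 ≈ 4.3533; c_gold = (1−0.49)·y_gold ≈ 2.2202.

(a) s_gold = 0.4900; (b) c_gold ≈ 2.2202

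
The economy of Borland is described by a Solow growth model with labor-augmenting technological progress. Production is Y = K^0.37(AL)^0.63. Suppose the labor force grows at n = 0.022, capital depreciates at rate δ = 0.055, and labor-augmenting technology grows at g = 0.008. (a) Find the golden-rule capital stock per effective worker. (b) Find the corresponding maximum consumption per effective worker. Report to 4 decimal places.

(a) k_gold ≈ 10.3262; (b) c_gold ≈ 1.4945

Break-even investment rate: n + g + δ = 0.022 + 0.008 + 0.055 = 0.085.
Setting f'(k) = n+g+δ gives 0.37·k^(0.37−1) = 0.085, hence k_gold = (0.37/0.085)^(1/0.63) ≈ 10.3262.
y_gold = 10.3262^0.37 ≈ 2.3722; c_gold = y_gold − 0.085·k_gold ≈ 1.4945.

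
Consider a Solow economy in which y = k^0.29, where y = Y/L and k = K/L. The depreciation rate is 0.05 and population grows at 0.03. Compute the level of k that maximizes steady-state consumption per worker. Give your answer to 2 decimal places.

n + δ = 0.03 + 0.05 = 0.08.
Golden rule sets MPK = n+δ: 0.29·k^(0.29−1) = 0.08, so k_gold = (0.29/0.08)^(1/0.71) ≈ 6.1342.

k_gold ≈ 6.13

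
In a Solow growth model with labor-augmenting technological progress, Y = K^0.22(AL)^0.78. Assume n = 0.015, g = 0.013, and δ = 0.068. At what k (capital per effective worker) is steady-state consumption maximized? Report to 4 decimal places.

k_gold ≈ 2.8956

The effective depreciation rate is n + g + δ = 0.015 + 0.013 + 0.068 = 0.096.
Maximizing c = f(k) − (n+g+δ)·k gives f'(k) = n+g+δ, i.e. 0.22·k^(0.22−1) = 0.096, so k_gold = (0.22/0.096)^(1/0.78) ≈ 2.8956.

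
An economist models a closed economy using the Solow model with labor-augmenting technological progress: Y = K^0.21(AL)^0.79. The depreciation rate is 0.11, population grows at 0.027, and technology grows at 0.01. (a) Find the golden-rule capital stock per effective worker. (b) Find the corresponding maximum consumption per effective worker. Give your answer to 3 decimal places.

(a) k_gold ≈ 1.571; (b) c_gold ≈ 0.869

Break-even investment rate: n + g + δ = 0.027 + 0.01 + 0.11 = 0.147.
Maximizing c = f(k) − (n+g+δ)·k gives f'(k) = n+g+δ, i.e. 0.21·k^(0.21−1) = 0.147, so k_gold = (0.21/0.147)^(1/0.79) ≈ 1.5706.
y_gold = 1.5706^0.21 ≈ 1.0995; c_gold = y_gold − 0.147·k_gold ≈ 0.8686.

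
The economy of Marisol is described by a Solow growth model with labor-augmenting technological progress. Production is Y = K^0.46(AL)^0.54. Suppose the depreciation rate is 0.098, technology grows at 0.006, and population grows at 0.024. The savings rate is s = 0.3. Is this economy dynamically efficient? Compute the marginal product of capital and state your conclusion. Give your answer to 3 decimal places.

n + g + δ = 0.024 + 0.006 + 0.098 = 0.128.
Steady-state k*: s·k^0.46 = 0.128·k gives k* = (0.3/0.128)^(1/0.54) ≈ 4.8420.
MPK = 0.46·4.8420^(-0.54) ≈ 0.1963.
MPK > n+g+δ = 0.128, so the economy is dynamically efficient (under-saving).

dynamically efficient; MPK ≈ 0.196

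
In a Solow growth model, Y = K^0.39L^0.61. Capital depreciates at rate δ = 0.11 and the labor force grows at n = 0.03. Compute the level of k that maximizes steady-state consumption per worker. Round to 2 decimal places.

Break-even investment rate: n + δ = 0.03 + 0.11 = 0.14.
At the golden rule the marginal product of capital equals n+δ: 0.39·k^(0.39−1) = 0.14. Solving, k_gold = (0.39/0.14)^(1/0.61) ≈ 5.3630.

k_gold ≈ 5.36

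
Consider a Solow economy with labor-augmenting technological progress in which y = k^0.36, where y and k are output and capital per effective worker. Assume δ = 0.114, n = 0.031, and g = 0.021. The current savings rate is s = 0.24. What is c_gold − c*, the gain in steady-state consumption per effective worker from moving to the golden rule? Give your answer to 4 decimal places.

Δc ≈ 0.0541

The effective depreciation rate is n + g + δ = 0.031 + 0.021 + 0.114 = 0.166.
Current steady state (s = 0.24): k* = (0.24/0.166)^(1/0.64) ≈ 1.7789, y* = 1.7789^0.36 ≈ 1.2304, c* = (1−0.24)·1.2304 ≈ 0.9351.
At the golden rule the marginal product of capital equals n+g+δ: 0.36·k^(0.36−1) = 0.166. Solving, k_gold = (0.36/0.166)^(1/0.64) ≈ 3.3520.
y_gold = 3.3520^0.36 ≈ 1.5456, c_gold = y_gold − 0.166·k_gold ≈ 0.9892.
Gain: Δc = 0.9892 − 0.9351 ≈ 0.0541.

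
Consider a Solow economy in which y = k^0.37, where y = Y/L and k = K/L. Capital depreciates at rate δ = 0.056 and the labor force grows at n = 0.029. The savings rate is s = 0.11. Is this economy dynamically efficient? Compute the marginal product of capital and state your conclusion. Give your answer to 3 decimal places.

The effective depreciation rate is n + δ = 0.029 + 0.056 = 0.085.
Steady-state k*: s·k^0.37 = 0.085·k gives k* = (0.11/0.085)^(1/0.63) ≈ 1.5057.
MPK = 0.37·1.5057^(-0.63) ≈ 0.2859.
MPK > n+δ = 0.085, so the economy is dynamically efficient (under-saving).

dynamically efficient; MPK ≈ 0.286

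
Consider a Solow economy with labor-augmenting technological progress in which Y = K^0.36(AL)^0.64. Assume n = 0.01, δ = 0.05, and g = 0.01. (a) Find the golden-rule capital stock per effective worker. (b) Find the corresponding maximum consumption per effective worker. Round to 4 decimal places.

The effective depreciation rate is n + g + δ = 0.01 + 0.01 + 0.05 = 0.07.
Setting f'(k) = n+g+δ gives 0.36·k^(0.36−1) = 0.07, hence k_gold = (0.36/0.07)^(1/0.64) ≈ 12.9198.
y_gold = 12.9198^0.36 ≈ 2.5122; c_gold = y_gold − 0.07·k_gold ≈ 1.6078.

(a) k_gold ≈ 12.9198; (b) c_gold ≈ 1.6078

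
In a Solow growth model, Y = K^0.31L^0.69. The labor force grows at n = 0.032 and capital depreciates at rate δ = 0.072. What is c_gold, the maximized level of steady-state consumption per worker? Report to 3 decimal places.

c_gold ≈ 1.127

Capital per worker breaks even when investment replaces (n + δ)·k; here n + δ = 0.104.
At the golden rule the marginal product of capital equals n+δ: 0.31·k^(0.31−1) = 0.104. Solving, k_gold = (0.31/0.104)^(1/0.69) ≈ 4.8689.
y_gold = 4.8689^0.31 ≈ 1.6334.
c_gold = y_gold − (n+δ)·k_gold = 1.6334 − 0.104·4.8689 ≈ 1.1271.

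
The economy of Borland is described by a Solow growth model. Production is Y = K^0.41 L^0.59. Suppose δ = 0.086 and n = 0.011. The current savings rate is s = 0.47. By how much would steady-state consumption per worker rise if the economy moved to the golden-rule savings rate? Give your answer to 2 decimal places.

Δc ≈ 0.02

Break-even investment rate: n + δ = 0.011 + 0.086 = 0.097.
Current steady state (s = 0.47): k* = (0.47/0.097)^(1/0.59) ≈ 14.5067, y* = 14.5067^0.41 ≈ 2.9939, c* = (1−0.47)·2.9939 ≈ 1.5868.
Golden rule sets MPK = n+δ: 0.41·k^(0.41−1) = 0.097, so k_gold = (0.41/0.097)^(1/0.59) ≈ 11.5090.
y_gold = 11.5090^0.41 ≈ 2.7229, c_gold = y_gold − 0.097·k_gold ≈ 1.6065.
Gain: Δc = 1.6065 − 1.5868 ≈ 0.0197.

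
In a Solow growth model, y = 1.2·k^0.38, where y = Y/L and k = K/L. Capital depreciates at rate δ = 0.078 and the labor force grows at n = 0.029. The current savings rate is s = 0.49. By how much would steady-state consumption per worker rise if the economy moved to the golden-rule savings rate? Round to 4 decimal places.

Δc ≈ 0.0700

n + δ = 0.029 + 0.078 = 0.107.
Current steady state (s = 0.49): k* = (0.49·1.2/0.107)^(1/0.62) ≈ 15.6149, y* = 1.2·15.6149^0.38 ≈ 3.4098, c* = (1−0.49)·3.4098 ≈ 1.7390.
Maximizing c = f(k) − (n+δ)·k gives f'(k) = n+δ, i.e. 0.38·1.2·k^(0.38−1) = 0.107, so k_gold = (0.38·1.2/0.107)^(1/0.62) ≈ 10.3622.
y_gold = 1.2·10.3622^0.38 ≈ 2.9178, c_gold = y_gold − 0.107·k_gold ≈ 1.8090.
Gain: Δc = 1.8090 − 1.7390 ≈ 0.0700.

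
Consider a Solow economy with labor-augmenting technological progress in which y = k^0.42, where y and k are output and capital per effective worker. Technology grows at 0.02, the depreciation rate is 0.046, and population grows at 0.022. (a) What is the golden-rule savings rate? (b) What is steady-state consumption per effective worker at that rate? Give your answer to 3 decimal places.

The effective depreciation rate is n + g + δ = 0.022 + 0.02 + 0.046 = 0.088.
For Cobb-Douglas, s_gold equals capital's share: s_gold = 0.42.
Maximizing c = f(k) − (n+g+δ)·k gives f'(k) = n+g+δ, i.e. 0.42·k^(0.42−1) = 0.088, so k_gold = (0.42/0.088)^(1/0.58) ≈ 14.8009.
y_gold = 14.8009^0.42 ≈ 3.1011; c_gold = (1−0.42)·y_gold ≈ 1.7987.

(a) s_gold = 0.420; (b) c_gold ≈ 1.799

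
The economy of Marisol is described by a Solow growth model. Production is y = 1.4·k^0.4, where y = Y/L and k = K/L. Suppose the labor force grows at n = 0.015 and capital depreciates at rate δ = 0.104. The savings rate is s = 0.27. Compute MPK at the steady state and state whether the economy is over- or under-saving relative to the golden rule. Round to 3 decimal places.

under-saving; MPK ≈ 0.176

n + δ = 0.015 + 0.104 = 0.119.
Steady-state k*: s·A·k^0.4 = 0.119·k gives k* = (0.27·1.4/0.119)^(1/0.6) ≈ 6.8640.
MPK = 0.4·1.4·6.8640^(-0.6) ≈ 0.1763.
MPK > n+δ = 0.119, so the economy is dynamically efficient (under-saving).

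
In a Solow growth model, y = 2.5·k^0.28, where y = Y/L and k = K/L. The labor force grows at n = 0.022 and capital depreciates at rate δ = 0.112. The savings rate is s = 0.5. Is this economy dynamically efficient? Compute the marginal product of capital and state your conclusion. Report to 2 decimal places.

The effective depreciation rate is n + δ = 0.022 + 0.112 = 0.134.
Steady-state k*: s·A·k^0.28 = 0.134·k gives k* = (0.5·2.5/0.134)^(1/0.72) ≈ 22.2306.
MPK = 0.28·2.5·22.2306^(-0.72) ≈ 0.0750.
MPK < n+δ = 0.134, so the economy is dynamically inefficient (over-saving).

dynamically inefficient; MPK ≈ 0.08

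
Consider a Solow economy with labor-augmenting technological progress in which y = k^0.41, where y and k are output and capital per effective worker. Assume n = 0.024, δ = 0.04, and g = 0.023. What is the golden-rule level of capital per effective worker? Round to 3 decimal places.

k_gold ≈ 13.840

The effective depreciation rate is n + g + δ = 0.024 + 0.023 + 0.04 = 0.087.
Maximizing c = f(k) − (n+g+δ)·k gives f'(k) = n+g+δ, i.e. 0.41·k^(0.41−1) = 0.087, so k_gold = (0.41/0.087)^(1/0.59) ≈ 13.8397.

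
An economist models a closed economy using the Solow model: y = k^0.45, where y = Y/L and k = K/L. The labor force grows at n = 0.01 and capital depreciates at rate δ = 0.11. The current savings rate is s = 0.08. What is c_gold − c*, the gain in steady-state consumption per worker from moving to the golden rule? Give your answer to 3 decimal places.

Δc ≈ 0.962

The effective depreciation rate is n + δ = 0.01 + 0.11 = 0.12.
Current steady state (s = 0.08): k* = (0.08/0.12)^(1/0.55) ≈ 0.4784, y* = 0.4784^0.45 ≈ 0.7177, c* = (1−0.08)·0.7177 ≈ 0.6603.
Setting f'(k) = n+δ gives 0.45·k^(0.45−1) = 0.12, hence k_gold = (0.45/0.12)^(1/0.55) ≈ 11.0584.
y_gold = 11.0584^0.45 ≈ 2.9489, c_gold = y_gold − 0.12·k_gold ≈ 1.6219.
Gain: Δc = 1.6219 − 0.6603 ≈ 0.9616.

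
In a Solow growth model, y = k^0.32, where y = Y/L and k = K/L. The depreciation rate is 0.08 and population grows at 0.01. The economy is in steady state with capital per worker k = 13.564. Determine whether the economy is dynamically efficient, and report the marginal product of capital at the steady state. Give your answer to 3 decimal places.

dynamically inefficient; MPK ≈ 0.054

n + δ = 0.01 + 0.08 = 0.09.
MPK = 0.32·k^(0.32−1) = 0.32·13.564^(-0.68) ≈ 0.0543.
MPK < 0.09, so the economy is dynamically inefficient (over-saving).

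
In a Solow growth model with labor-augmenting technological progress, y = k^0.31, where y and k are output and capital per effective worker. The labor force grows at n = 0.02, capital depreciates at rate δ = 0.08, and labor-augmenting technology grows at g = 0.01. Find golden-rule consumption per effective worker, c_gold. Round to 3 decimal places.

c_gold ≈ 1.099

The effective depreciation rate is n + g + δ = 0.02 + 0.01 + 0.08 = 0.11.
Setting f'(k) = n+g+δ gives 0.31·k^(0.31−1) = 0.11, hence k_gold = (0.31/0.11)^(1/0.69) ≈ 4.4888.
y_gold = 4.4888^0.31 ≈ 1.5928.
c_gold = y_gold − (n+g+δ)·k_gold = 1.5928 − 0.11·4.4888 ≈ 1.0990.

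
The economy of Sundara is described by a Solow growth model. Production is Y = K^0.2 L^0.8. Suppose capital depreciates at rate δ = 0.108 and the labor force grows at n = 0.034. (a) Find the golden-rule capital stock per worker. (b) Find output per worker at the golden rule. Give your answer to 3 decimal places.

(a) k_gold ≈ 1.534; (b) y_gold ≈ 1.089

Capital per worker breaks even when investment replaces (n + δ)·k; here n + δ = 0.142.
Golden rule sets MPK = n+δ: 0.2·k^(0.2−1) = 0.142, so k_gold = (0.2/0.142)^(1/0.8) ≈ 1.5344.
y_gold = 1.5344^0.2 ≈ 1.0894.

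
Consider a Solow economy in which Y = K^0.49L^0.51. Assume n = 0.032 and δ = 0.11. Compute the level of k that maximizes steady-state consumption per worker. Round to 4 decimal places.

The effective depreciation rate is n + δ = 0.032 + 0.11 = 0.142.
At the golden rule the marginal product of capital equals n+δ: 0.49·k^(0.49−1) = 0.142. Solving, k_gold = (0.49/0.142)^(1/0.51) ≈ 11.3428.

k_gold ≈ 11.3428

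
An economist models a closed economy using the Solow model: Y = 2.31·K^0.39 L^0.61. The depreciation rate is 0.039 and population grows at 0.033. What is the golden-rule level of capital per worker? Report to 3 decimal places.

The effective depreciation rate is n + δ = 0.033 + 0.039 = 0.072.
Setting f'(k) = n+δ gives 0.39·2.31·k^(0.39−1) = 0.072, hence k_gold = (0.39·2.31/0.072)^(1/0.61) ≈ 62.9397.

k_gold ≈ 62.940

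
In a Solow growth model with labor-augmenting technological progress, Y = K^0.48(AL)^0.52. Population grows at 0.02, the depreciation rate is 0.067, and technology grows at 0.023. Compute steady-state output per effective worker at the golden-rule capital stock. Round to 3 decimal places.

Break-even investment rate: n + g + δ = 0.02 + 0.023 + 0.067 = 0.11.
At the golden rule the marginal product of capital equals n+g+δ: 0.48·k^(0.48−1) = 0.11. Solving, k_gold = (0.48/0.11)^(1/0.52) ≈ 17.0011.
Output: y_gold = k_gold^0.48 = 17.0011^0.48 ≈ 3.8961.

y_gold ≈ 3.896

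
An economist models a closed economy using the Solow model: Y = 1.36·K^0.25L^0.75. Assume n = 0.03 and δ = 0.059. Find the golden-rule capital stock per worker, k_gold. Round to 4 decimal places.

n + δ = 0.03 + 0.059 = 0.089.
Golden rule sets MPK = n+δ: 0.25·1.36·k^(0.25−1) = 0.089, so k_gold = (0.25·1.36/0.089)^(1/0.75) ≈ 5.9720.

k_gold ≈ 5.9720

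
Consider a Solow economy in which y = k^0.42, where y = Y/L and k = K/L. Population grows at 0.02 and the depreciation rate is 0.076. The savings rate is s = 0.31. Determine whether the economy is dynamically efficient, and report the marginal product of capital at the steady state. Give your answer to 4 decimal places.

Capital per worker breaks even when investment replaces (n + δ)·k; here n + δ = 0.096.
Steady-state k*: s·k^0.42 = 0.096·k gives k* = (0.31/0.096)^(1/0.58) ≈ 7.5464.
MPK = 0.42·7.5464^(-0.58) ≈ 0.1301.
MPK > n+δ = 0.096, so the economy is dynamically efficient (under-saving).

dynamically efficient; MPK ≈ 0.1301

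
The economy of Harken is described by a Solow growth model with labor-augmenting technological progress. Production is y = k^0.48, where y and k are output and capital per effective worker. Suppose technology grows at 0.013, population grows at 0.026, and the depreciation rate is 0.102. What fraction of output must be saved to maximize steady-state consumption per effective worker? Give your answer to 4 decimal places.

n + g + δ = 0.026 + 0.013 + 0.102 = 0.141.
At the golden rule MPK = n+g+δ, and in any Cobb-Douglas steady state s = (n+g+δ)·k/y = MPK·k/y = capital's share 0.48.

s_gold = 0.4800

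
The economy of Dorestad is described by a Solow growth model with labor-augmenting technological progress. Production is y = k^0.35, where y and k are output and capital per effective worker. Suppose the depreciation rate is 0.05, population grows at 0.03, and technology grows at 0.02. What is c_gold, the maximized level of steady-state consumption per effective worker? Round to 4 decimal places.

c_gold ≈ 1.2761

n + g + δ = 0.03 + 0.02 + 0.05 = 0.1.
At the golden rule the marginal product of capital equals n+g+δ: 0.35·k^(0.35−1) = 0.1. Solving, k_gold = (0.35/0.1)^(1/0.65) ≈ 6.8711.
y_gold = 6.8711^0.35 ≈ 1.9632.
c_gold = y_gold − (n+g+δ)·k_gold = 1.9632 − 0.1·6.8711 ≈ 1.2761.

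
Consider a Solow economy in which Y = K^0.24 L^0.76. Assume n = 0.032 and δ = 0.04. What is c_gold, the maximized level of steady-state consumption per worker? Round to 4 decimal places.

c_gold ≈ 1.1116

n + δ = 0.032 + 0.04 = 0.072.
Maximizing c = f(k) − (n+δ)·k gives f'(k) = n+δ, i.e. 0.24·k^(0.24−1) = 0.072, so k_gold = (0.24/0.072)^(1/0.76) ≈ 4.8753.
y_gold = 4.8753^0.24 ≈ 1.4626.
c_gold = y_gold − (n+δ)·k_gold = 1.4626 − 0.072·4.8753 ≈ 1.1116.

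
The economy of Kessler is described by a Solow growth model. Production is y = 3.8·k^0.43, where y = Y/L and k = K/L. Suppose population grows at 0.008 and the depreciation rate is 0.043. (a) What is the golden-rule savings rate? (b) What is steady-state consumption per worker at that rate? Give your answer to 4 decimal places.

n + δ = 0.008 + 0.043 = 0.051.
For Cobb-Douglas, s_gold equals capital's share: s_gold = 0.43.
Maximizing c = f(k) − (n+δ)·k gives f'(k) = n+δ, i.e. 0.43·3.8·k^(0.43−1) = 0.051, so k_gold = (0.43·3.8/0.051)^(1/0.57) ≈ 438.0737.
y_gold = 3.8·438.0737^0.43 ≈ 51.9576; c_gold = (1−0.43)·y_gold ≈ 29.6158.

(a) s_gold = 0.4300; (b) c_gold ≈ 29.6158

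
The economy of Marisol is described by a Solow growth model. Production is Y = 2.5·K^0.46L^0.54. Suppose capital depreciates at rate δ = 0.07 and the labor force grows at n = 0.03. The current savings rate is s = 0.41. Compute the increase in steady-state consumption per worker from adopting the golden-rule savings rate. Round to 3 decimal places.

Δc ≈ 0.102

Capital per worker breaks even when investment replaces (n + δ)·k; here n + δ = 0.1.
Current steady state (s = 0.41): k* = (0.41·2.5/0.1)^(1/0.54) ≈ 74.4236, y* = 2.5·74.4236^0.46 ≈ 18.1521, c* = (1−0.41)·18.1521 ≈ 10.7097.
At the golden rule the marginal product of capital equals n+δ: 0.46·2.5·k^(0.46−1) = 0.1. Solving, k_gold = (0.46·2.5/0.1)^(1/0.54) ≈ 92.0991.
y_gold = 2.5·92.0991^0.46 ≈ 20.0215, c_gold = y_gold − 0.1·k_gold ≈ 10.8116.
Gain: Δc = 10.8116 − 10.7097 ≈ 0.1019.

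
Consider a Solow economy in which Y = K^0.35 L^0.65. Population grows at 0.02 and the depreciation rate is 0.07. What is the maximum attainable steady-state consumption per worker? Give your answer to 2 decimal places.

The effective depreciation rate is n + δ = 0.02 + 0.07 = 0.09.
Maximizing c = f(k) − (n+δ)·k gives f'(k) = n+δ, i.e. 0.35·k^(0.35−1) = 0.09, so k_gold = (0.35/0.09)^(1/0.65) ≈ 8.0802.
y_gold = 8.0802^0.35 ≈ 2.0778.
c_gold = y_gold − (n+δ)·k_gold = 2.0778 − 0.09·8.0802 ≈ 1.3506.

c_gold ≈ 1.35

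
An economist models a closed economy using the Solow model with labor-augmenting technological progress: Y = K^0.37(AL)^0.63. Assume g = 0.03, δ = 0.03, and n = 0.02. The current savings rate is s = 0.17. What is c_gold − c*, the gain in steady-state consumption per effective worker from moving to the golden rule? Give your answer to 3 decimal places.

n + g + δ = 0.02 + 0.03 + 0.03 = 0.08.
Current steady state (s = 0.17): k* = (0.17/0.08)^(1/0.63) ≈ 3.3084, y* = 3.3084^0.37 ≈ 1.5569, c* = (1−0.17)·1.5569 ≈ 1.2922.
Maximizing c = f(k) − (n+g+δ)·k gives f'(k) = n+g+δ, i.e. 0.37·k^(0.37−1) = 0.08, so k_gold = (0.37/0.08)^(1/0.63) ≈ 11.3693.
y_gold = 11.3693^0.37 ≈ 2.4582, c_gold = y_gold − 0.08·k_gold ≈ 1.5487.
Gain: Δc = 1.5487 − 1.2922 ≈ 0.2565.

Δc ≈ 0.256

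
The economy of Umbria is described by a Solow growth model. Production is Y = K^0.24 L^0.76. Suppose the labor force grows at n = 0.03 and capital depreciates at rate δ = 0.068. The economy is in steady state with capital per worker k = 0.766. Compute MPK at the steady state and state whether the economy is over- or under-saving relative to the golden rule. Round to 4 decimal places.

Break-even investment rate: n + δ = 0.03 + 0.068 = 0.098.
MPK = 0.24·k^(0.24−1) = 0.24·0.766^(-0.76) ≈ 0.2939.
MPK > 0.098, so the economy is dynamically efficient (under-saving).

under-saving; MPK ≈ 0.2939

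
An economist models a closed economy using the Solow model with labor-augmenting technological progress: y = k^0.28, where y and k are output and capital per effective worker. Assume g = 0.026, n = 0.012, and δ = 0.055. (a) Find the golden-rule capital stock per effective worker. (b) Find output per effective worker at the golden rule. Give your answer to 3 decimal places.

Capital per effective worker breaks even when investment replaces (n + g + δ)·k; here n + g + δ = 0.093.
Setting f'(k) = n+g+δ gives 0.28·k^(0.28−1) = 0.093, hence k_gold = (0.28/0.093)^(1/0.72) ≈ 4.6220.
y_gold = 4.6220^0.28 ≈ 1.5352.

(a) k_gold ≈ 4.622; (b) y_gold ≈ 1.535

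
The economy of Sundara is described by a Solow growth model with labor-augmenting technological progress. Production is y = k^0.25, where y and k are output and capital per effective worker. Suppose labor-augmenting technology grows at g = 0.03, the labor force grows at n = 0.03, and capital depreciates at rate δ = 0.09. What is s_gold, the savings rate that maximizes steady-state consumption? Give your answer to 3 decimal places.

s_gold = 0.250

Break-even investment rate: n + g + δ = 0.03 + 0.03 + 0.09 = 0.15.
At the golden rule MPK = n+g+δ, and in any Cobb-Douglas steady state s = (n+g+δ)·k/y = MPK·k/y = capital's share 0.25.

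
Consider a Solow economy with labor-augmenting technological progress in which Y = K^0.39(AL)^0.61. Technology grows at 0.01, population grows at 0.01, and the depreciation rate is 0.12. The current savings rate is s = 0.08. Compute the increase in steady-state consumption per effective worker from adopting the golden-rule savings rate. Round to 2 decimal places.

Capital per effective worker breaks even when investment replaces (n + g + δ)·k; here n + g + δ = 0.14.
Current steady state (s = 0.08): k* = (0.08/0.14)^(1/0.61) ≈ 0.3996, y* = 0.3996^0.39 ≈ 0.6992, c* = (1−0.08)·0.6992 ≈ 0.6433.
At the golden rule the marginal product of capital equals n+g+δ: 0.39·k^(0.39−1) = 0.14. Solving, k_gold = (0.39/0.14)^(1/0.61) ≈ 5.3630.
y_gold = 5.3630^0.39 ≈ 1.9252, c_gold = y_gold − 0.14·k_gold ≈ 1.1743.
Gain: Δc = 1.1743 − 0.6433 ≈ 0.5311.

Δc ≈ 0.53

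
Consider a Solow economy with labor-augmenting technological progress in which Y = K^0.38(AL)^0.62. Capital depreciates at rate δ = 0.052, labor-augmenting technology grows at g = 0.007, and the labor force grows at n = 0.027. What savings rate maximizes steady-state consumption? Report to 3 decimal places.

s_gold = 0.380

The effective depreciation rate is n + g + δ = 0.027 + 0.007 + 0.052 = 0.086.
At the golden rule MPK = n+g+δ, and in any Cobb-Douglas steady state s = (n+g+δ)·k/y = MPK·k/y = capital's share 0.38.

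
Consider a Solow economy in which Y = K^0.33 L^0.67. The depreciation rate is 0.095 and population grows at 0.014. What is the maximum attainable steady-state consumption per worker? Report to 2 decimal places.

c_gold ≈ 1.16

Break-even investment rate: n + δ = 0.014 + 0.095 = 0.109.
At the golden rule the marginal product of capital equals n+δ: 0.33·k^(0.33−1) = 0.109. Solving, k_gold = (0.33/0.109)^(1/0.67) ≈ 5.2245.
y_gold = 5.2245^0.33 ≈ 1.7257.
c_gold = y_gold − (n+δ)·k_gold = 1.7257 − 0.109·5.2245 ≈ 1.1562.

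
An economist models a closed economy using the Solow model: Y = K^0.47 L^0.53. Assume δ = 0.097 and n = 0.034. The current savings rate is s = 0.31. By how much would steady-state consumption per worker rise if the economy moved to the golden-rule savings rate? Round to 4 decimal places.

Δc ≈ 0.1644

The effective depreciation rate is n + δ = 0.034 + 0.097 = 0.131.
Current steady state (s = 0.31): k* = (0.31/0.131)^(1/0.53) ≈ 5.0796, y* = 5.0796^0.47 ≈ 2.1465, c* = (1−0.31)·2.1465 ≈ 1.4811.
Golden rule sets MPK = n+δ: 0.47·k^(0.47−1) = 0.131, so k_gold = (0.47/0.131)^(1/0.53) ≈ 11.1389.
y_gold = 11.1389^0.47 ≈ 3.1047, c_gold = y_gold − 0.131·k_gold ≈ 1.6455.
Gain: Δc = 1.6455 − 1.4811 ≈ 0.1644.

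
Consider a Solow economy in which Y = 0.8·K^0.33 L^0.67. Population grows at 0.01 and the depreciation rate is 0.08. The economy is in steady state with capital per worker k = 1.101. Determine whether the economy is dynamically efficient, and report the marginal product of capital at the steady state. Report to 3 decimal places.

dynamically efficient; MPK ≈ 0.248

Break-even investment rate: n + δ = 0.01 + 0.08 = 0.09.
MPK = 0.33·0.8·k^(0.33−1) = 0.33·0.8·1.101^(-0.67) ≈ 0.2475.
MPK > 0.09, so the economy is dynamically efficient (under-saving).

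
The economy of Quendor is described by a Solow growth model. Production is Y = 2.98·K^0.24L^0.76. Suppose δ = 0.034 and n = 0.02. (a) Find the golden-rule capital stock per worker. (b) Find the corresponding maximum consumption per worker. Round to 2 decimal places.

(a) k_gold ≈ 29.95; (b) c_gold ≈ 5.12

Capital per worker breaks even when investment replaces (n + δ)·k; here n + δ = 0.054.
Maximizing c = f(k) − (n+δ)·k gives f'(k) = n+δ, i.e. 0.24·2.98·k^(0.24−1) = 0.054, so k_gold = (0.24·2.98/0.054)^(1/0.76) ≈ 29.9475.
y_gold = 2.98·29.9475^0.24 ≈ 6.7382; c_gold = y_gold − 0.054·k_gold ≈ 5.1210.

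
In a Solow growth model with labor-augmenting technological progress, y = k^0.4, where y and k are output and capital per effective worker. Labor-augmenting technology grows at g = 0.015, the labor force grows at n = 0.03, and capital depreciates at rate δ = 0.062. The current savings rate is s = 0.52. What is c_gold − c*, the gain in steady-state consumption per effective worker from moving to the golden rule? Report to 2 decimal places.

Δc ≈ 0.07

Break-even investment rate: n + g + δ = 0.03 + 0.015 + 0.062 = 0.107.
Current steady state (s = 0.52): k* = (0.52/0.107)^(1/0.6) ≈ 13.9433, y* = 13.9433^0.4 ≈ 2.8691, c* = (1−0.52)·2.8691 ≈ 1.3772.
At the golden rule the marginal product of capital equals n+g+δ: 0.4·k^(0.4−1) = 0.107. Solving, k_gold = (0.4/0.107)^(1/0.6) ≈ 9.0045.
y_gold = 9.0045^0.4 ≈ 2.4087, c_gold = y_gold − 0.107·k_gold ≈ 1.4452.
Gain: Δc = 1.4452 − 1.3772 ≈ 0.0681.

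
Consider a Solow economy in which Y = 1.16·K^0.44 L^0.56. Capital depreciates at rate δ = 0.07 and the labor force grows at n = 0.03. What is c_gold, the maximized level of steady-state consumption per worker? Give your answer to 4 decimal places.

c_gold ≈ 2.3381

Break-even investment rate: n + δ = 0.03 + 0.07 = 0.1.
Maximizing c = f(k) − (n+δ)·k gives f'(k) = n+δ, i.e. 0.44·1.16·k^(0.44−1) = 0.1, so k_gold = (0.44·1.16/0.1)^(1/0.56) ≈ 18.3707.
y_gold = 1.16·18.3707^0.44 ≈ 4.1752.
c_gold = y_gold − (n+δ)·k_gold = 4.1752 − 0.1·18.3707 ≈ 2.3381.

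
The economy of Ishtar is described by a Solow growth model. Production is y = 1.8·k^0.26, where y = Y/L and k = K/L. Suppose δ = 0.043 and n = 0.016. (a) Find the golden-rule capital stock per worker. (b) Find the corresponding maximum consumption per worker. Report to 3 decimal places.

n + δ = 0.016 + 0.043 = 0.059.
Maximizing c = f(k) − (n+δ)·k gives f'(k) = n+δ, i.e. 0.26·1.8·k^(0.26−1) = 0.059, so k_gold = (0.26·1.8/0.059)^(1/0.74) ≈ 16.4209.
y_gold = 1.8·16.4209^0.26 ≈ 3.7263; c_gold = y_gold − 0.059·k_gold ≈ 2.7574.

(a) k_gold ≈ 16.421; (b) c_gold ≈ 2.757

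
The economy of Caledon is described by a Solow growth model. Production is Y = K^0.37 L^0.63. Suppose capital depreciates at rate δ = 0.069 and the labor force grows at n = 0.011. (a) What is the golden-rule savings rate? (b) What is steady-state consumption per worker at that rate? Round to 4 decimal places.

n + δ = 0.011 + 0.069 = 0.08.
For Cobb-Douglas, s_gold equals capital's share: s_gold = 0.37.
Maximizing c = f(k) − (n+δ)·k gives f'(k) = n+δ, i.e. 0.37·k^(0.37−1) = 0.08, so k_gold = (0.37/0.08)^(1/0.63) ≈ 11.3693.
y_gold = 11.3693^0.37 ≈ 2.4582; c_gold = (1−0.37)·y_gold ≈ 1.5487.

(a) s_gold = 0.3700; (b) c_gold ≈ 1.5487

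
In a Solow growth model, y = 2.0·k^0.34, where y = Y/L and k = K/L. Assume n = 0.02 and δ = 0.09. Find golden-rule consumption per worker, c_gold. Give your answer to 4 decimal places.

c_gold ≈ 3.3738

Capital per worker breaks even when investment replaces (n + δ)·k; here n + δ = 0.11.
Maximizing c = f(k) − (n+δ)·k gives f'(k) = n+δ, i.e. 0.34·2.0·k^(0.34−1) = 0.11, so k_gold = (0.34·2.0/0.11)^(1/0.66) ≈ 15.8001.
y_gold = 2.0·15.8001^0.34 ≈ 5.1118.
c_gold = y_gold − (n+δ)·k_gold = 5.1118 − 0.11·15.8001 ≈ 3.3738.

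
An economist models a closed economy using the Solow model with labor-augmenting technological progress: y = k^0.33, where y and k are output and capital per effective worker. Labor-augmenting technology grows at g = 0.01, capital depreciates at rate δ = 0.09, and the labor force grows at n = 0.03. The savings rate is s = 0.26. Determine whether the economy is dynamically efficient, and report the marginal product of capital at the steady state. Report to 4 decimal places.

dynamically efficient; MPK ≈ 0.1650

The effective depreciation rate is n + g + δ = 0.03 + 0.01 + 0.09 = 0.13.
Steady-state k*: s·k^0.33 = 0.13·k gives k* = (0.26/0.13)^(1/0.67) ≈ 2.8138.
MPK = 0.33·2.8138^(-0.67) ≈ 0.1650.
MPK > n+g+δ = 0.13, so the economy is dynamically efficient (under-saving).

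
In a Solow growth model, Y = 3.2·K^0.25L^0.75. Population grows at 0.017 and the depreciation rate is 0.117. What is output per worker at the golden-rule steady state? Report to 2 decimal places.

Break-even investment rate: n + δ = 0.017 + 0.117 = 0.134.
Maximizing c = f(k) − (n+δ)·k gives f'(k) = n+δ, i.e. 0.25·3.2·k^(0.25−1) = 0.134, so k_gold = (0.25·3.2/0.134)^(1/0.75) ≈ 10.8305.
Output: y_gold = 3.2·k_gold^0.25 = 3.2·10.8305^0.25 ≈ 5.8051.

y_gold ≈ 5.81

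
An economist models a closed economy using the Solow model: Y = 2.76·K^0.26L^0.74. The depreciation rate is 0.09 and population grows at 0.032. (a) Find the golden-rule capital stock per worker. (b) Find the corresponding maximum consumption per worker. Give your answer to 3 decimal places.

(a) k_gold ≈ 10.962; (b) c_gold ≈ 3.806

n + δ = 0.032 + 0.09 = 0.122.
Golden rule sets MPK = n+δ: 0.26·2.76·k^(0.26−1) = 0.122, so k_gold = (0.26·2.76/0.122)^(1/0.74) ≈ 10.9621.
y_gold = 2.76·10.9621^0.26 ≈ 5.1438; c_gold = y_gold − 0.122·k_gold ≈ 3.8064.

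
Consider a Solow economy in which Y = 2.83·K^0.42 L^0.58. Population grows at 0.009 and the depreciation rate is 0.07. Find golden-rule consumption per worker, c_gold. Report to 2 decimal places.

c_gold ≈ 11.69

Break-even investment rate: n + δ = 0.009 + 0.07 = 0.079.
At the golden rule the marginal product of capital equals n+δ: 0.42·2.83·k^(0.42−1) = 0.079. Solving, k_gold = (0.42·2.83/0.079)^(1/0.58) ≈ 107.1556.
y_gold = 2.83·107.1556^0.42 ≈ 20.1555.
c_gold = y_gold − (n+δ)·k_gold = 20.1555 − 0.079·107.1556 ≈ 11.6902.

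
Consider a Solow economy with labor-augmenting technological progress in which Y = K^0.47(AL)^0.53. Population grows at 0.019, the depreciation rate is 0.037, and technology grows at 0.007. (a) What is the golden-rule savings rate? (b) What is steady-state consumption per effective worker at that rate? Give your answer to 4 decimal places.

(a) s_gold = 0.4700; (b) c_gold ≈ 3.1494

Capital per effective worker breaks even when investment replaces (n + g + δ)·k; here n + g + δ = 0.063.
For Cobb-Douglas, s_gold equals capital's share: s_gold = 0.47.
Golden rule sets MPK = n+g+δ: 0.47·k^(0.47−1) = 0.063, so k_gold = (0.47/0.063)^(1/0.53) ≈ 44.3314.
y_gold = 44.3314^0.47 ≈ 5.9423; c_gold = (1−0.47)·y_gold ≈ 3.1494.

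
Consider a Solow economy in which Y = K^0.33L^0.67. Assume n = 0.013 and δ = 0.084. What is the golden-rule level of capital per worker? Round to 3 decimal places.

Break-even investment rate: n + δ = 0.013 + 0.084 = 0.097.
Maximizing c = f(k) − (n+δ)·k gives f'(k) = n+δ, i.e. 0.33·k^(0.33−1) = 0.097, so k_gold = (0.33/0.097)^(1/0.67) ≈ 6.2179.

k_gold ≈ 6.218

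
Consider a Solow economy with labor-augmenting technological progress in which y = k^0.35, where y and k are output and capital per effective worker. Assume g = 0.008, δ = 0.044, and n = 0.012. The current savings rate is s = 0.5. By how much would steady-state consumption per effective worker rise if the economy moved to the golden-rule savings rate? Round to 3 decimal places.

Δc ≈ 0.110

The effective depreciation rate is n + g + δ = 0.012 + 0.008 + 0.044 = 0.064.
Current steady state (s = 0.5): k* = (0.5/0.064)^(1/0.65) ≈ 23.6332, y* = 23.6332^0.35 ≈ 3.0251, c* = (1−0.5)·3.0251 ≈ 1.5125.
Golden rule sets MPK = n+g+δ: 0.35·k^(0.35−1) = 0.064, so k_gold = (0.35/0.064)^(1/0.65) ≈ 13.6525.
y_gold = 13.6525^0.35 ≈ 2.4965, c_gold = y_gold − 0.064·k_gold ≈ 1.6227.
Gain: Δc = 1.6227 − 1.5125 ≈ 0.1102.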